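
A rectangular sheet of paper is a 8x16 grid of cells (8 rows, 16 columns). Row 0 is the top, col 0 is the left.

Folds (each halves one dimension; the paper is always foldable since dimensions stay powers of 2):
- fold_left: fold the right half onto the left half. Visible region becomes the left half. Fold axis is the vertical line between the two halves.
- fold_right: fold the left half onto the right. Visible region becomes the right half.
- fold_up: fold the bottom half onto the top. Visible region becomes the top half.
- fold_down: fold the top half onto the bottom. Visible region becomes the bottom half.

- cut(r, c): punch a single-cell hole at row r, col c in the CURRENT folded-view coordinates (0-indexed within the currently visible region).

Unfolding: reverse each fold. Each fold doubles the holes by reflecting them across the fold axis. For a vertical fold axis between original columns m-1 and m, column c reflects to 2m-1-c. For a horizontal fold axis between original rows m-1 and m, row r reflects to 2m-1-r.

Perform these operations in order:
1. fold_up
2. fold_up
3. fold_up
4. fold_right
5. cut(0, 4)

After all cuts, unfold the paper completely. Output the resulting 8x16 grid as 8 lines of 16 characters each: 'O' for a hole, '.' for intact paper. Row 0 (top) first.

Op 1 fold_up: fold axis h@4; visible region now rows[0,4) x cols[0,16) = 4x16
Op 2 fold_up: fold axis h@2; visible region now rows[0,2) x cols[0,16) = 2x16
Op 3 fold_up: fold axis h@1; visible region now rows[0,1) x cols[0,16) = 1x16
Op 4 fold_right: fold axis v@8; visible region now rows[0,1) x cols[8,16) = 1x8
Op 5 cut(0, 4): punch at orig (0,12); cuts so far [(0, 12)]; region rows[0,1) x cols[8,16) = 1x8
Unfold 1 (reflect across v@8): 2 holes -> [(0, 3), (0, 12)]
Unfold 2 (reflect across h@1): 4 holes -> [(0, 3), (0, 12), (1, 3), (1, 12)]
Unfold 3 (reflect across h@2): 8 holes -> [(0, 3), (0, 12), (1, 3), (1, 12), (2, 3), (2, 12), (3, 3), (3, 12)]
Unfold 4 (reflect across h@4): 16 holes -> [(0, 3), (0, 12), (1, 3), (1, 12), (2, 3), (2, 12), (3, 3), (3, 12), (4, 3), (4, 12), (5, 3), (5, 12), (6, 3), (6, 12), (7, 3), (7, 12)]

Answer: ...O........O...
...O........O...
...O........O...
...O........O...
...O........O...
...O........O...
...O........O...
...O........O...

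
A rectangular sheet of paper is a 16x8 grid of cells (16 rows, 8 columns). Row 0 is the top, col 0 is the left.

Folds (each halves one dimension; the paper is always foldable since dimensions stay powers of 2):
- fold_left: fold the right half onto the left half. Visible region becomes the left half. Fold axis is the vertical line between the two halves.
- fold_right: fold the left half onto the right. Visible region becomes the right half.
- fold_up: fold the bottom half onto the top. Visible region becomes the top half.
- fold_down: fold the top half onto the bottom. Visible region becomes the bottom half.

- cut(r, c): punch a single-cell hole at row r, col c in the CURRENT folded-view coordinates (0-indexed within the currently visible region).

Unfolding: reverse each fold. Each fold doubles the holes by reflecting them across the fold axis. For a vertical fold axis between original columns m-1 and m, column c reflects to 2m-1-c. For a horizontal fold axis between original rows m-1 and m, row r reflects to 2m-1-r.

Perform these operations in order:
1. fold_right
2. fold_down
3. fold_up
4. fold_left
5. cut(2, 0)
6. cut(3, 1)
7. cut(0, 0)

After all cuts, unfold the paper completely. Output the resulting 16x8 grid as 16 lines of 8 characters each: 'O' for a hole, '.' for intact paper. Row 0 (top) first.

Answer: O..OO..O
........
O..OO..O
.OO..OO.
.OO..OO.
O..OO..O
........
O..OO..O
O..OO..O
........
O..OO..O
.OO..OO.
.OO..OO.
O..OO..O
........
O..OO..O

Derivation:
Op 1 fold_right: fold axis v@4; visible region now rows[0,16) x cols[4,8) = 16x4
Op 2 fold_down: fold axis h@8; visible region now rows[8,16) x cols[4,8) = 8x4
Op 3 fold_up: fold axis h@12; visible region now rows[8,12) x cols[4,8) = 4x4
Op 4 fold_left: fold axis v@6; visible region now rows[8,12) x cols[4,6) = 4x2
Op 5 cut(2, 0): punch at orig (10,4); cuts so far [(10, 4)]; region rows[8,12) x cols[4,6) = 4x2
Op 6 cut(3, 1): punch at orig (11,5); cuts so far [(10, 4), (11, 5)]; region rows[8,12) x cols[4,6) = 4x2
Op 7 cut(0, 0): punch at orig (8,4); cuts so far [(8, 4), (10, 4), (11, 5)]; region rows[8,12) x cols[4,6) = 4x2
Unfold 1 (reflect across v@6): 6 holes -> [(8, 4), (8, 7), (10, 4), (10, 7), (11, 5), (11, 6)]
Unfold 2 (reflect across h@12): 12 holes -> [(8, 4), (8, 7), (10, 4), (10, 7), (11, 5), (11, 6), (12, 5), (12, 6), (13, 4), (13, 7), (15, 4), (15, 7)]
Unfold 3 (reflect across h@8): 24 holes -> [(0, 4), (0, 7), (2, 4), (2, 7), (3, 5), (3, 6), (4, 5), (4, 6), (5, 4), (5, 7), (7, 4), (7, 7), (8, 4), (8, 7), (10, 4), (10, 7), (11, 5), (11, 6), (12, 5), (12, 6), (13, 4), (13, 7), (15, 4), (15, 7)]
Unfold 4 (reflect across v@4): 48 holes -> [(0, 0), (0, 3), (0, 4), (0, 7), (2, 0), (2, 3), (2, 4), (2, 7), (3, 1), (3, 2), (3, 5), (3, 6), (4, 1), (4, 2), (4, 5), (4, 6), (5, 0), (5, 3), (5, 4), (5, 7), (7, 0), (7, 3), (7, 4), (7, 7), (8, 0), (8, 3), (8, 4), (8, 7), (10, 0), (10, 3), (10, 4), (10, 7), (11, 1), (11, 2), (11, 5), (11, 6), (12, 1), (12, 2), (12, 5), (12, 6), (13, 0), (13, 3), (13, 4), (13, 7), (15, 0), (15, 3), (15, 4), (15, 7)]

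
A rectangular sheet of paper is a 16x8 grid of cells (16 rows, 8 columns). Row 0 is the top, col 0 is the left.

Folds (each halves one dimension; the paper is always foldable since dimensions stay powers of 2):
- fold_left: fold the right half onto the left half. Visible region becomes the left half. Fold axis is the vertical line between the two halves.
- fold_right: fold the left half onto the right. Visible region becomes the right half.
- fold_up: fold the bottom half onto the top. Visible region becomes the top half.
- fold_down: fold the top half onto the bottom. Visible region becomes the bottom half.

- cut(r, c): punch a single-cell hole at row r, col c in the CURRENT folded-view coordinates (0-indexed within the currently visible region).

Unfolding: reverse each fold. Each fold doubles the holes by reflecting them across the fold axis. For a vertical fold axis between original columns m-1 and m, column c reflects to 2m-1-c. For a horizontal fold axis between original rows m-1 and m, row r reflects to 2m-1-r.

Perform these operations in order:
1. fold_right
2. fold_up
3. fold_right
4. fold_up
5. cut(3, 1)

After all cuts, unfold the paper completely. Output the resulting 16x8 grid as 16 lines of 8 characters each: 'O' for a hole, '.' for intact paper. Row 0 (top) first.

Op 1 fold_right: fold axis v@4; visible region now rows[0,16) x cols[4,8) = 16x4
Op 2 fold_up: fold axis h@8; visible region now rows[0,8) x cols[4,8) = 8x4
Op 3 fold_right: fold axis v@6; visible region now rows[0,8) x cols[6,8) = 8x2
Op 4 fold_up: fold axis h@4; visible region now rows[0,4) x cols[6,8) = 4x2
Op 5 cut(3, 1): punch at orig (3,7); cuts so far [(3, 7)]; region rows[0,4) x cols[6,8) = 4x2
Unfold 1 (reflect across h@4): 2 holes -> [(3, 7), (4, 7)]
Unfold 2 (reflect across v@6): 4 holes -> [(3, 4), (3, 7), (4, 4), (4, 7)]
Unfold 3 (reflect across h@8): 8 holes -> [(3, 4), (3, 7), (4, 4), (4, 7), (11, 4), (11, 7), (12, 4), (12, 7)]
Unfold 4 (reflect across v@4): 16 holes -> [(3, 0), (3, 3), (3, 4), (3, 7), (4, 0), (4, 3), (4, 4), (4, 7), (11, 0), (11, 3), (11, 4), (11, 7), (12, 0), (12, 3), (12, 4), (12, 7)]

Answer: ........
........
........
O..OO..O
O..OO..O
........
........
........
........
........
........
O..OO..O
O..OO..O
........
........
........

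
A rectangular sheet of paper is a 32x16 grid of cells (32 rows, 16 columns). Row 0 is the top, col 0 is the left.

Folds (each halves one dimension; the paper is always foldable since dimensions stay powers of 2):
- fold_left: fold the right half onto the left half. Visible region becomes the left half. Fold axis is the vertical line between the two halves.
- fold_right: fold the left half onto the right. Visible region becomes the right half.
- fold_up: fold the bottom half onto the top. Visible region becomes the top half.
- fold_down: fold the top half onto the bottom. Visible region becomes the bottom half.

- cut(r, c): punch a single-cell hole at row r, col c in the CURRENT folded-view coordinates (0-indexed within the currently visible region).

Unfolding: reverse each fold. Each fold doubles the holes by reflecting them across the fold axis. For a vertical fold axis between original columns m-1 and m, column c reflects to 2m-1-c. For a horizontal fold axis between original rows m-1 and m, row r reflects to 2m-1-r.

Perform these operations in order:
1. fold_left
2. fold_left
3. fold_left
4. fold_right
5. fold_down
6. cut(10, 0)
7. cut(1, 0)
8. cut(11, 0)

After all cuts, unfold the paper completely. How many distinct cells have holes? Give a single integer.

Answer: 96

Derivation:
Op 1 fold_left: fold axis v@8; visible region now rows[0,32) x cols[0,8) = 32x8
Op 2 fold_left: fold axis v@4; visible region now rows[0,32) x cols[0,4) = 32x4
Op 3 fold_left: fold axis v@2; visible region now rows[0,32) x cols[0,2) = 32x2
Op 4 fold_right: fold axis v@1; visible region now rows[0,32) x cols[1,2) = 32x1
Op 5 fold_down: fold axis h@16; visible region now rows[16,32) x cols[1,2) = 16x1
Op 6 cut(10, 0): punch at orig (26,1); cuts so far [(26, 1)]; region rows[16,32) x cols[1,2) = 16x1
Op 7 cut(1, 0): punch at orig (17,1); cuts so far [(17, 1), (26, 1)]; region rows[16,32) x cols[1,2) = 16x1
Op 8 cut(11, 0): punch at orig (27,1); cuts so far [(17, 1), (26, 1), (27, 1)]; region rows[16,32) x cols[1,2) = 16x1
Unfold 1 (reflect across h@16): 6 holes -> [(4, 1), (5, 1), (14, 1), (17, 1), (26, 1), (27, 1)]
Unfold 2 (reflect across v@1): 12 holes -> [(4, 0), (4, 1), (5, 0), (5, 1), (14, 0), (14, 1), (17, 0), (17, 1), (26, 0), (26, 1), (27, 0), (27, 1)]
Unfold 3 (reflect across v@2): 24 holes -> [(4, 0), (4, 1), (4, 2), (4, 3), (5, 0), (5, 1), (5, 2), (5, 3), (14, 0), (14, 1), (14, 2), (14, 3), (17, 0), (17, 1), (17, 2), (17, 3), (26, 0), (26, 1), (26, 2), (26, 3), (27, 0), (27, 1), (27, 2), (27, 3)]
Unfold 4 (reflect across v@4): 48 holes -> [(4, 0), (4, 1), (4, 2), (4, 3), (4, 4), (4, 5), (4, 6), (4, 7), (5, 0), (5, 1), (5, 2), (5, 3), (5, 4), (5, 5), (5, 6), (5, 7), (14, 0), (14, 1), (14, 2), (14, 3), (14, 4), (14, 5), (14, 6), (14, 7), (17, 0), (17, 1), (17, 2), (17, 3), (17, 4), (17, 5), (17, 6), (17, 7), (26, 0), (26, 1), (26, 2), (26, 3), (26, 4), (26, 5), (26, 6), (26, 7), (27, 0), (27, 1), (27, 2), (27, 3), (27, 4), (27, 5), (27, 6), (27, 7)]
Unfold 5 (reflect across v@8): 96 holes -> [(4, 0), (4, 1), (4, 2), (4, 3), (4, 4), (4, 5), (4, 6), (4, 7), (4, 8), (4, 9), (4, 10), (4, 11), (4, 12), (4, 13), (4, 14), (4, 15), (5, 0), (5, 1), (5, 2), (5, 3), (5, 4), (5, 5), (5, 6), (5, 7), (5, 8), (5, 9), (5, 10), (5, 11), (5, 12), (5, 13), (5, 14), (5, 15), (14, 0), (14, 1), (14, 2), (14, 3), (14, 4), (14, 5), (14, 6), (14, 7), (14, 8), (14, 9), (14, 10), (14, 11), (14, 12), (14, 13), (14, 14), (14, 15), (17, 0), (17, 1), (17, 2), (17, 3), (17, 4), (17, 5), (17, 6), (17, 7), (17, 8), (17, 9), (17, 10), (17, 11), (17, 12), (17, 13), (17, 14), (17, 15), (26, 0), (26, 1), (26, 2), (26, 3), (26, 4), (26, 5), (26, 6), (26, 7), (26, 8), (26, 9), (26, 10), (26, 11), (26, 12), (26, 13), (26, 14), (26, 15), (27, 0), (27, 1), (27, 2), (27, 3), (27, 4), (27, 5), (27, 6), (27, 7), (27, 8), (27, 9), (27, 10), (27, 11), (27, 12), (27, 13), (27, 14), (27, 15)]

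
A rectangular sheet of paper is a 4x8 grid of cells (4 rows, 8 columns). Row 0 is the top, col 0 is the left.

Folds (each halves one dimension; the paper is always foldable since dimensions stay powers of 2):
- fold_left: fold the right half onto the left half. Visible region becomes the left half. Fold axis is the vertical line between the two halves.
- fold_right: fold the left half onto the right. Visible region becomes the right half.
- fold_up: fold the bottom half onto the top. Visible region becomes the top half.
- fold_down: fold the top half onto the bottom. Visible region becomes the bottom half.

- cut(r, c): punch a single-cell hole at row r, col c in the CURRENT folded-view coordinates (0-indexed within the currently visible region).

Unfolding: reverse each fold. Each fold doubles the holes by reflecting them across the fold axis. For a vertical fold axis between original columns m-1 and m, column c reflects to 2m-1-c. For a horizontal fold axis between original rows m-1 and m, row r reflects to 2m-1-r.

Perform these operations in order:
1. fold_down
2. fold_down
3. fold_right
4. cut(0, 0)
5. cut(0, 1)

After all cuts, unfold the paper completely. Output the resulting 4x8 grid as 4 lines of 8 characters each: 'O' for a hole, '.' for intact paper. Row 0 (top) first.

Answer: ..OOOO..
..OOOO..
..OOOO..
..OOOO..

Derivation:
Op 1 fold_down: fold axis h@2; visible region now rows[2,4) x cols[0,8) = 2x8
Op 2 fold_down: fold axis h@3; visible region now rows[3,4) x cols[0,8) = 1x8
Op 3 fold_right: fold axis v@4; visible region now rows[3,4) x cols[4,8) = 1x4
Op 4 cut(0, 0): punch at orig (3,4); cuts so far [(3, 4)]; region rows[3,4) x cols[4,8) = 1x4
Op 5 cut(0, 1): punch at orig (3,5); cuts so far [(3, 4), (3, 5)]; region rows[3,4) x cols[4,8) = 1x4
Unfold 1 (reflect across v@4): 4 holes -> [(3, 2), (3, 3), (3, 4), (3, 5)]
Unfold 2 (reflect across h@3): 8 holes -> [(2, 2), (2, 3), (2, 4), (2, 5), (3, 2), (3, 3), (3, 4), (3, 5)]
Unfold 3 (reflect across h@2): 16 holes -> [(0, 2), (0, 3), (0, 4), (0, 5), (1, 2), (1, 3), (1, 4), (1, 5), (2, 2), (2, 3), (2, 4), (2, 5), (3, 2), (3, 3), (3, 4), (3, 5)]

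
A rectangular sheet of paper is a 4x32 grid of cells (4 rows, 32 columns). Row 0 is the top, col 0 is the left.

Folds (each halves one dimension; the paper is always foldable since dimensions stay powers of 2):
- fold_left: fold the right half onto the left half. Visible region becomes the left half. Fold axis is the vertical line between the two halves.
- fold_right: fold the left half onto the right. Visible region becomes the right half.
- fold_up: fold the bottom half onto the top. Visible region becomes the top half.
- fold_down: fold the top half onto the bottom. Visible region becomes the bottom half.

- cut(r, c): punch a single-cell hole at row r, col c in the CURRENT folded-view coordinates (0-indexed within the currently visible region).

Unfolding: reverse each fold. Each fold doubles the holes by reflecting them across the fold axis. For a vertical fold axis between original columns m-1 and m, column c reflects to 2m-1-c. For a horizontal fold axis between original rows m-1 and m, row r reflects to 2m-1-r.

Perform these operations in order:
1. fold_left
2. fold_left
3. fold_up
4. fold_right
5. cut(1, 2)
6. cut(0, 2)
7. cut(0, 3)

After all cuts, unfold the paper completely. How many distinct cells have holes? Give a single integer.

Op 1 fold_left: fold axis v@16; visible region now rows[0,4) x cols[0,16) = 4x16
Op 2 fold_left: fold axis v@8; visible region now rows[0,4) x cols[0,8) = 4x8
Op 3 fold_up: fold axis h@2; visible region now rows[0,2) x cols[0,8) = 2x8
Op 4 fold_right: fold axis v@4; visible region now rows[0,2) x cols[4,8) = 2x4
Op 5 cut(1, 2): punch at orig (1,6); cuts so far [(1, 6)]; region rows[0,2) x cols[4,8) = 2x4
Op 6 cut(0, 2): punch at orig (0,6); cuts so far [(0, 6), (1, 6)]; region rows[0,2) x cols[4,8) = 2x4
Op 7 cut(0, 3): punch at orig (0,7); cuts so far [(0, 6), (0, 7), (1, 6)]; region rows[0,2) x cols[4,8) = 2x4
Unfold 1 (reflect across v@4): 6 holes -> [(0, 0), (0, 1), (0, 6), (0, 7), (1, 1), (1, 6)]
Unfold 2 (reflect across h@2): 12 holes -> [(0, 0), (0, 1), (0, 6), (0, 7), (1, 1), (1, 6), (2, 1), (2, 6), (3, 0), (3, 1), (3, 6), (3, 7)]
Unfold 3 (reflect across v@8): 24 holes -> [(0, 0), (0, 1), (0, 6), (0, 7), (0, 8), (0, 9), (0, 14), (0, 15), (1, 1), (1, 6), (1, 9), (1, 14), (2, 1), (2, 6), (2, 9), (2, 14), (3, 0), (3, 1), (3, 6), (3, 7), (3, 8), (3, 9), (3, 14), (3, 15)]
Unfold 4 (reflect across v@16): 48 holes -> [(0, 0), (0, 1), (0, 6), (0, 7), (0, 8), (0, 9), (0, 14), (0, 15), (0, 16), (0, 17), (0, 22), (0, 23), (0, 24), (0, 25), (0, 30), (0, 31), (1, 1), (1, 6), (1, 9), (1, 14), (1, 17), (1, 22), (1, 25), (1, 30), (2, 1), (2, 6), (2, 9), (2, 14), (2, 17), (2, 22), (2, 25), (2, 30), (3, 0), (3, 1), (3, 6), (3, 7), (3, 8), (3, 9), (3, 14), (3, 15), (3, 16), (3, 17), (3, 22), (3, 23), (3, 24), (3, 25), (3, 30), (3, 31)]

Answer: 48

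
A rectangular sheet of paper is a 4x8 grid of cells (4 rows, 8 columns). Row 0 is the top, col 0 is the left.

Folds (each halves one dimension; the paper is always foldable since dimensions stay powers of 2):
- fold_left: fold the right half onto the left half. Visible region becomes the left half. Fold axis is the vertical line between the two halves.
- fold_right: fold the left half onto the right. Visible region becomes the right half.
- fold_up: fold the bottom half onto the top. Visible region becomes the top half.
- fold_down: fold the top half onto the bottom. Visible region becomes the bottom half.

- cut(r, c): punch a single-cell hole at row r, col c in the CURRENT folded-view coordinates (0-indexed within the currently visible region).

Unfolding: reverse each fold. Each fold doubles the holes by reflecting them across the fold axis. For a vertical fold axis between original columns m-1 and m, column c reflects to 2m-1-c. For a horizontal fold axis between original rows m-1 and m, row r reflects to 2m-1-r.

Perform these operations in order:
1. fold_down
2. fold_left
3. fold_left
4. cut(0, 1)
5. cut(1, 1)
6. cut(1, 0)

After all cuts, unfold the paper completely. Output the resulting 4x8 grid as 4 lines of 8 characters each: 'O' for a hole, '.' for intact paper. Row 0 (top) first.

Op 1 fold_down: fold axis h@2; visible region now rows[2,4) x cols[0,8) = 2x8
Op 2 fold_left: fold axis v@4; visible region now rows[2,4) x cols[0,4) = 2x4
Op 3 fold_left: fold axis v@2; visible region now rows[2,4) x cols[0,2) = 2x2
Op 4 cut(0, 1): punch at orig (2,1); cuts so far [(2, 1)]; region rows[2,4) x cols[0,2) = 2x2
Op 5 cut(1, 1): punch at orig (3,1); cuts so far [(2, 1), (3, 1)]; region rows[2,4) x cols[0,2) = 2x2
Op 6 cut(1, 0): punch at orig (3,0); cuts so far [(2, 1), (3, 0), (3, 1)]; region rows[2,4) x cols[0,2) = 2x2
Unfold 1 (reflect across v@2): 6 holes -> [(2, 1), (2, 2), (3, 0), (3, 1), (3, 2), (3, 3)]
Unfold 2 (reflect across v@4): 12 holes -> [(2, 1), (2, 2), (2, 5), (2, 6), (3, 0), (3, 1), (3, 2), (3, 3), (3, 4), (3, 5), (3, 6), (3, 7)]
Unfold 3 (reflect across h@2): 24 holes -> [(0, 0), (0, 1), (0, 2), (0, 3), (0, 4), (0, 5), (0, 6), (0, 7), (1, 1), (1, 2), (1, 5), (1, 6), (2, 1), (2, 2), (2, 5), (2, 6), (3, 0), (3, 1), (3, 2), (3, 3), (3, 4), (3, 5), (3, 6), (3, 7)]

Answer: OOOOOOOO
.OO..OO.
.OO..OO.
OOOOOOOO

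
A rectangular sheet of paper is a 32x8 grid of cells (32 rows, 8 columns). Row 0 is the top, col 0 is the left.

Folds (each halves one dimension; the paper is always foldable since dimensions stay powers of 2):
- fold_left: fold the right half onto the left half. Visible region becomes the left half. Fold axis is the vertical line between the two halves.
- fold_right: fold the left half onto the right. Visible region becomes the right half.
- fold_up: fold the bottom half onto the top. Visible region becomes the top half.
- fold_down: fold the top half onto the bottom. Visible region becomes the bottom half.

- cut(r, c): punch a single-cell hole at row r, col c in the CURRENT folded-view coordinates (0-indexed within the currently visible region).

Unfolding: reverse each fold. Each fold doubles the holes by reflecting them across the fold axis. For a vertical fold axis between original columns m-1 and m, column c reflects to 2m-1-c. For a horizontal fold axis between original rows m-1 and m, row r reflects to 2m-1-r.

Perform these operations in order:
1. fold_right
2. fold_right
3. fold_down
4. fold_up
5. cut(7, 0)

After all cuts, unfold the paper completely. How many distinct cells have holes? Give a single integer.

Answer: 16

Derivation:
Op 1 fold_right: fold axis v@4; visible region now rows[0,32) x cols[4,8) = 32x4
Op 2 fold_right: fold axis v@6; visible region now rows[0,32) x cols[6,8) = 32x2
Op 3 fold_down: fold axis h@16; visible region now rows[16,32) x cols[6,8) = 16x2
Op 4 fold_up: fold axis h@24; visible region now rows[16,24) x cols[6,8) = 8x2
Op 5 cut(7, 0): punch at orig (23,6); cuts so far [(23, 6)]; region rows[16,24) x cols[6,8) = 8x2
Unfold 1 (reflect across h@24): 2 holes -> [(23, 6), (24, 6)]
Unfold 2 (reflect across h@16): 4 holes -> [(7, 6), (8, 6), (23, 6), (24, 6)]
Unfold 3 (reflect across v@6): 8 holes -> [(7, 5), (7, 6), (8, 5), (8, 6), (23, 5), (23, 6), (24, 5), (24, 6)]
Unfold 4 (reflect across v@4): 16 holes -> [(7, 1), (7, 2), (7, 5), (7, 6), (8, 1), (8, 2), (8, 5), (8, 6), (23, 1), (23, 2), (23, 5), (23, 6), (24, 1), (24, 2), (24, 5), (24, 6)]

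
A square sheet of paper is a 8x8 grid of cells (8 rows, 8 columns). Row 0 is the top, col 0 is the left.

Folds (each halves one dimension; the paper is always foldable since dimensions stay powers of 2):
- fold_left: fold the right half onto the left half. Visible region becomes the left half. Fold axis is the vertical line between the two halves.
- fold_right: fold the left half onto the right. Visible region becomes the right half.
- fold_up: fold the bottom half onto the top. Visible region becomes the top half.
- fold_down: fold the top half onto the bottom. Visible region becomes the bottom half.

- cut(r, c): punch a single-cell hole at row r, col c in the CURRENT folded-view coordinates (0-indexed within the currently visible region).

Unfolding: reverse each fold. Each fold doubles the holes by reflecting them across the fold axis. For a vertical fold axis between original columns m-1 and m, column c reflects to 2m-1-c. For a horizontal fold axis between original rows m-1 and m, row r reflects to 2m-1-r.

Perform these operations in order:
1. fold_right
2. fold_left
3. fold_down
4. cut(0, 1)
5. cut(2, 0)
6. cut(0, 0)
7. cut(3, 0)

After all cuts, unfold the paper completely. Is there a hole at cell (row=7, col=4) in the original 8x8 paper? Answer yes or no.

Answer: yes

Derivation:
Op 1 fold_right: fold axis v@4; visible region now rows[0,8) x cols[4,8) = 8x4
Op 2 fold_left: fold axis v@6; visible region now rows[0,8) x cols[4,6) = 8x2
Op 3 fold_down: fold axis h@4; visible region now rows[4,8) x cols[4,6) = 4x2
Op 4 cut(0, 1): punch at orig (4,5); cuts so far [(4, 5)]; region rows[4,8) x cols[4,6) = 4x2
Op 5 cut(2, 0): punch at orig (6,4); cuts so far [(4, 5), (6, 4)]; region rows[4,8) x cols[4,6) = 4x2
Op 6 cut(0, 0): punch at orig (4,4); cuts so far [(4, 4), (4, 5), (6, 4)]; region rows[4,8) x cols[4,6) = 4x2
Op 7 cut(3, 0): punch at orig (7,4); cuts so far [(4, 4), (4, 5), (6, 4), (7, 4)]; region rows[4,8) x cols[4,6) = 4x2
Unfold 1 (reflect across h@4): 8 holes -> [(0, 4), (1, 4), (3, 4), (3, 5), (4, 4), (4, 5), (6, 4), (7, 4)]
Unfold 2 (reflect across v@6): 16 holes -> [(0, 4), (0, 7), (1, 4), (1, 7), (3, 4), (3, 5), (3, 6), (3, 7), (4, 4), (4, 5), (4, 6), (4, 7), (6, 4), (6, 7), (7, 4), (7, 7)]
Unfold 3 (reflect across v@4): 32 holes -> [(0, 0), (0, 3), (0, 4), (0, 7), (1, 0), (1, 3), (1, 4), (1, 7), (3, 0), (3, 1), (3, 2), (3, 3), (3, 4), (3, 5), (3, 6), (3, 7), (4, 0), (4, 1), (4, 2), (4, 3), (4, 4), (4, 5), (4, 6), (4, 7), (6, 0), (6, 3), (6, 4), (6, 7), (7, 0), (7, 3), (7, 4), (7, 7)]
Holes: [(0, 0), (0, 3), (0, 4), (0, 7), (1, 0), (1, 3), (1, 4), (1, 7), (3, 0), (3, 1), (3, 2), (3, 3), (3, 4), (3, 5), (3, 6), (3, 7), (4, 0), (4, 1), (4, 2), (4, 3), (4, 4), (4, 5), (4, 6), (4, 7), (6, 0), (6, 3), (6, 4), (6, 7), (7, 0), (7, 3), (7, 4), (7, 7)]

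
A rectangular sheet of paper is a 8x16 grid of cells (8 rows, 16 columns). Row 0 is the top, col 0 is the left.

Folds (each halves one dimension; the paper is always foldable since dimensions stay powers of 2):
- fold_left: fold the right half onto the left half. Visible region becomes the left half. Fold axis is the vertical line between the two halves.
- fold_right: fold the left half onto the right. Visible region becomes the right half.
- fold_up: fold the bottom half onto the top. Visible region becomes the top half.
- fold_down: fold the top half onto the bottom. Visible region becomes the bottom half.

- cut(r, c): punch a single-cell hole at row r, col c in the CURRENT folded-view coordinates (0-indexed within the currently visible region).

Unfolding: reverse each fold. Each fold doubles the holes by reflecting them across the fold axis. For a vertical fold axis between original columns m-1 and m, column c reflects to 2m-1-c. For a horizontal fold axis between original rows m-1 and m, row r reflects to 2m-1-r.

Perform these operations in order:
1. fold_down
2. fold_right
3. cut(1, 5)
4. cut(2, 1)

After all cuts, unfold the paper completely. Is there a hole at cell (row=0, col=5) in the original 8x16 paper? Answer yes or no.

Op 1 fold_down: fold axis h@4; visible region now rows[4,8) x cols[0,16) = 4x16
Op 2 fold_right: fold axis v@8; visible region now rows[4,8) x cols[8,16) = 4x8
Op 3 cut(1, 5): punch at orig (5,13); cuts so far [(5, 13)]; region rows[4,8) x cols[8,16) = 4x8
Op 4 cut(2, 1): punch at orig (6,9); cuts so far [(5, 13), (6, 9)]; region rows[4,8) x cols[8,16) = 4x8
Unfold 1 (reflect across v@8): 4 holes -> [(5, 2), (5, 13), (6, 6), (6, 9)]
Unfold 2 (reflect across h@4): 8 holes -> [(1, 6), (1, 9), (2, 2), (2, 13), (5, 2), (5, 13), (6, 6), (6, 9)]
Holes: [(1, 6), (1, 9), (2, 2), (2, 13), (5, 2), (5, 13), (6, 6), (6, 9)]

Answer: no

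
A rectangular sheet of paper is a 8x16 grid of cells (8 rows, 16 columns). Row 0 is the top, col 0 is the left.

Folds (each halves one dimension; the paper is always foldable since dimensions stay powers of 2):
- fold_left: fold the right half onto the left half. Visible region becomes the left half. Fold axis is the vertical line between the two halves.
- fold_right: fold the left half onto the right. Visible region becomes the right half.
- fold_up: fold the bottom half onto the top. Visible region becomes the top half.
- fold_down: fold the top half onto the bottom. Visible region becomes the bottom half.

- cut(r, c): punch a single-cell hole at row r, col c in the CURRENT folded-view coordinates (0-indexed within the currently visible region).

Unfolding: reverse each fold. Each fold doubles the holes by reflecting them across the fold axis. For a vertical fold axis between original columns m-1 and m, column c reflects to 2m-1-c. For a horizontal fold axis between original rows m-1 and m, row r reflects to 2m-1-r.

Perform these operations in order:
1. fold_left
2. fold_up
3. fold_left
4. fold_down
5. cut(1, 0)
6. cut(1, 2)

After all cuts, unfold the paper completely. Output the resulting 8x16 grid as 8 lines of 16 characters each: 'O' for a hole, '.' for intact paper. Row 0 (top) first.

Op 1 fold_left: fold axis v@8; visible region now rows[0,8) x cols[0,8) = 8x8
Op 2 fold_up: fold axis h@4; visible region now rows[0,4) x cols[0,8) = 4x8
Op 3 fold_left: fold axis v@4; visible region now rows[0,4) x cols[0,4) = 4x4
Op 4 fold_down: fold axis h@2; visible region now rows[2,4) x cols[0,4) = 2x4
Op 5 cut(1, 0): punch at orig (3,0); cuts so far [(3, 0)]; region rows[2,4) x cols[0,4) = 2x4
Op 6 cut(1, 2): punch at orig (3,2); cuts so far [(3, 0), (3, 2)]; region rows[2,4) x cols[0,4) = 2x4
Unfold 1 (reflect across h@2): 4 holes -> [(0, 0), (0, 2), (3, 0), (3, 2)]
Unfold 2 (reflect across v@4): 8 holes -> [(0, 0), (0, 2), (0, 5), (0, 7), (3, 0), (3, 2), (3, 5), (3, 7)]
Unfold 3 (reflect across h@4): 16 holes -> [(0, 0), (0, 2), (0, 5), (0, 7), (3, 0), (3, 2), (3, 5), (3, 7), (4, 0), (4, 2), (4, 5), (4, 7), (7, 0), (7, 2), (7, 5), (7, 7)]
Unfold 4 (reflect across v@8): 32 holes -> [(0, 0), (0, 2), (0, 5), (0, 7), (0, 8), (0, 10), (0, 13), (0, 15), (3, 0), (3, 2), (3, 5), (3, 7), (3, 8), (3, 10), (3, 13), (3, 15), (4, 0), (4, 2), (4, 5), (4, 7), (4, 8), (4, 10), (4, 13), (4, 15), (7, 0), (7, 2), (7, 5), (7, 7), (7, 8), (7, 10), (7, 13), (7, 15)]

Answer: O.O..O.OO.O..O.O
................
................
O.O..O.OO.O..O.O
O.O..O.OO.O..O.O
................
................
O.O..O.OO.O..O.O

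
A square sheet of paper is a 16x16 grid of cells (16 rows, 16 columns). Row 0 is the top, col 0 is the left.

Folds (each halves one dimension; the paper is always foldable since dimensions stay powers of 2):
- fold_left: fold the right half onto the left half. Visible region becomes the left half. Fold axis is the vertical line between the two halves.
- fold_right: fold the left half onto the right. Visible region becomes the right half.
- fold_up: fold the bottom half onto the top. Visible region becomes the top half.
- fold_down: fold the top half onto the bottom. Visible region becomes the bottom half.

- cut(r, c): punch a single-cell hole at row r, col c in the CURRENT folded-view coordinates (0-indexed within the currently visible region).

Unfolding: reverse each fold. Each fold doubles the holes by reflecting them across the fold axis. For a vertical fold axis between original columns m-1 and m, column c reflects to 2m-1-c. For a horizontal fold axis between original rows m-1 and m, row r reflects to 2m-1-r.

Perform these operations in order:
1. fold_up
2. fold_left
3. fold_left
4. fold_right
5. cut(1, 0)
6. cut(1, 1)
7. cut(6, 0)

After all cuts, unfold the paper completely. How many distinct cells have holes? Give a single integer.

Op 1 fold_up: fold axis h@8; visible region now rows[0,8) x cols[0,16) = 8x16
Op 2 fold_left: fold axis v@8; visible region now rows[0,8) x cols[0,8) = 8x8
Op 3 fold_left: fold axis v@4; visible region now rows[0,8) x cols[0,4) = 8x4
Op 4 fold_right: fold axis v@2; visible region now rows[0,8) x cols[2,4) = 8x2
Op 5 cut(1, 0): punch at orig (1,2); cuts so far [(1, 2)]; region rows[0,8) x cols[2,4) = 8x2
Op 6 cut(1, 1): punch at orig (1,3); cuts so far [(1, 2), (1, 3)]; region rows[0,8) x cols[2,4) = 8x2
Op 7 cut(6, 0): punch at orig (6,2); cuts so far [(1, 2), (1, 3), (6, 2)]; region rows[0,8) x cols[2,4) = 8x2
Unfold 1 (reflect across v@2): 6 holes -> [(1, 0), (1, 1), (1, 2), (1, 3), (6, 1), (6, 2)]
Unfold 2 (reflect across v@4): 12 holes -> [(1, 0), (1, 1), (1, 2), (1, 3), (1, 4), (1, 5), (1, 6), (1, 7), (6, 1), (6, 2), (6, 5), (6, 6)]
Unfold 3 (reflect across v@8): 24 holes -> [(1, 0), (1, 1), (1, 2), (1, 3), (1, 4), (1, 5), (1, 6), (1, 7), (1, 8), (1, 9), (1, 10), (1, 11), (1, 12), (1, 13), (1, 14), (1, 15), (6, 1), (6, 2), (6, 5), (6, 6), (6, 9), (6, 10), (6, 13), (6, 14)]
Unfold 4 (reflect across h@8): 48 holes -> [(1, 0), (1, 1), (1, 2), (1, 3), (1, 4), (1, 5), (1, 6), (1, 7), (1, 8), (1, 9), (1, 10), (1, 11), (1, 12), (1, 13), (1, 14), (1, 15), (6, 1), (6, 2), (6, 5), (6, 6), (6, 9), (6, 10), (6, 13), (6, 14), (9, 1), (9, 2), (9, 5), (9, 6), (9, 9), (9, 10), (9, 13), (9, 14), (14, 0), (14, 1), (14, 2), (14, 3), (14, 4), (14, 5), (14, 6), (14, 7), (14, 8), (14, 9), (14, 10), (14, 11), (14, 12), (14, 13), (14, 14), (14, 15)]

Answer: 48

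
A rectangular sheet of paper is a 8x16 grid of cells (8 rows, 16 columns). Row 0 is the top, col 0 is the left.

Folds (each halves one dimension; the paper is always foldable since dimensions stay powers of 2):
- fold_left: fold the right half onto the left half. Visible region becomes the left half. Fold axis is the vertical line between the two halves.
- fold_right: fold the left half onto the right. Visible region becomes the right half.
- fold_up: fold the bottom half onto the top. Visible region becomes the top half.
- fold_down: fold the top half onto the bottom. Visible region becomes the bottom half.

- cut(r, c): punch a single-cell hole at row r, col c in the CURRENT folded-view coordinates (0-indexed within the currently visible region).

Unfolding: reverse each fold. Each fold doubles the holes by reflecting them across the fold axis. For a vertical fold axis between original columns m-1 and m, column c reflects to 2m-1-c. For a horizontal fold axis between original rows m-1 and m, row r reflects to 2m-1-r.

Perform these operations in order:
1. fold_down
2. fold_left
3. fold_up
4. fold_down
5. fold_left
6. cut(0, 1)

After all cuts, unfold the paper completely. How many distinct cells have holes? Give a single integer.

Op 1 fold_down: fold axis h@4; visible region now rows[4,8) x cols[0,16) = 4x16
Op 2 fold_left: fold axis v@8; visible region now rows[4,8) x cols[0,8) = 4x8
Op 3 fold_up: fold axis h@6; visible region now rows[4,6) x cols[0,8) = 2x8
Op 4 fold_down: fold axis h@5; visible region now rows[5,6) x cols[0,8) = 1x8
Op 5 fold_left: fold axis v@4; visible region now rows[5,6) x cols[0,4) = 1x4
Op 6 cut(0, 1): punch at orig (5,1); cuts so far [(5, 1)]; region rows[5,6) x cols[0,4) = 1x4
Unfold 1 (reflect across v@4): 2 holes -> [(5, 1), (5, 6)]
Unfold 2 (reflect across h@5): 4 holes -> [(4, 1), (4, 6), (5, 1), (5, 6)]
Unfold 3 (reflect across h@6): 8 holes -> [(4, 1), (4, 6), (5, 1), (5, 6), (6, 1), (6, 6), (7, 1), (7, 6)]
Unfold 4 (reflect across v@8): 16 holes -> [(4, 1), (4, 6), (4, 9), (4, 14), (5, 1), (5, 6), (5, 9), (5, 14), (6, 1), (6, 6), (6, 9), (6, 14), (7, 1), (7, 6), (7, 9), (7, 14)]
Unfold 5 (reflect across h@4): 32 holes -> [(0, 1), (0, 6), (0, 9), (0, 14), (1, 1), (1, 6), (1, 9), (1, 14), (2, 1), (2, 6), (2, 9), (2, 14), (3, 1), (3, 6), (3, 9), (3, 14), (4, 1), (4, 6), (4, 9), (4, 14), (5, 1), (5, 6), (5, 9), (5, 14), (6, 1), (6, 6), (6, 9), (6, 14), (7, 1), (7, 6), (7, 9), (7, 14)]

Answer: 32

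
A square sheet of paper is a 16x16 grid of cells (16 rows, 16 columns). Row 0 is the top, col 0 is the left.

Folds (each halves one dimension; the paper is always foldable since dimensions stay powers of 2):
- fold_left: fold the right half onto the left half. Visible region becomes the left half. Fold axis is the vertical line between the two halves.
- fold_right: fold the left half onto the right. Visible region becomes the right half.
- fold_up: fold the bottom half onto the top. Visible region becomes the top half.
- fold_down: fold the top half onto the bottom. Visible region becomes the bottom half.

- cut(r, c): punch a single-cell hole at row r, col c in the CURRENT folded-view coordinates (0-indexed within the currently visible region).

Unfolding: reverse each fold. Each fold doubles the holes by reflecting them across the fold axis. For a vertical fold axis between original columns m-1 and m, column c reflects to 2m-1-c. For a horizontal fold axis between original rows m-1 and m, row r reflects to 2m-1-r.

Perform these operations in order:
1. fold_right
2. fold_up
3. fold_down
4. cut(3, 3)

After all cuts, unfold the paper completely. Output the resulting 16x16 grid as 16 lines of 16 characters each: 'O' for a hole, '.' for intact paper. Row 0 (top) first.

Answer: ....O......O....
................
................
................
................
................
................
....O......O....
....O......O....
................
................
................
................
................
................
....O......O....

Derivation:
Op 1 fold_right: fold axis v@8; visible region now rows[0,16) x cols[8,16) = 16x8
Op 2 fold_up: fold axis h@8; visible region now rows[0,8) x cols[8,16) = 8x8
Op 3 fold_down: fold axis h@4; visible region now rows[4,8) x cols[8,16) = 4x8
Op 4 cut(3, 3): punch at orig (7,11); cuts so far [(7, 11)]; region rows[4,8) x cols[8,16) = 4x8
Unfold 1 (reflect across h@4): 2 holes -> [(0, 11), (7, 11)]
Unfold 2 (reflect across h@8): 4 holes -> [(0, 11), (7, 11), (8, 11), (15, 11)]
Unfold 3 (reflect across v@8): 8 holes -> [(0, 4), (0, 11), (7, 4), (7, 11), (8, 4), (8, 11), (15, 4), (15, 11)]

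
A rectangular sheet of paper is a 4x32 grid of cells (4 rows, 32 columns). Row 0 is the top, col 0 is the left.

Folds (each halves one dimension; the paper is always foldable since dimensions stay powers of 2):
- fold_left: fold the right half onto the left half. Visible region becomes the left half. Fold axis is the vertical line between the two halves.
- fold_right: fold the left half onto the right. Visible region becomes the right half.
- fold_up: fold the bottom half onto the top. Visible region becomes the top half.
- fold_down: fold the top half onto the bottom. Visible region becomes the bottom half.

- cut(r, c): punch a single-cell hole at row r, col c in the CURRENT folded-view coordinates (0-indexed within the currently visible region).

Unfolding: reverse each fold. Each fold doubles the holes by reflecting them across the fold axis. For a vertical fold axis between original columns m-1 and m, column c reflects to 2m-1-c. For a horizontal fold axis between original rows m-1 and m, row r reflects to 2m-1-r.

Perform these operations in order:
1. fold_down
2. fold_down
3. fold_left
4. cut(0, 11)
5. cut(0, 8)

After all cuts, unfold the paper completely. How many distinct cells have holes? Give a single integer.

Op 1 fold_down: fold axis h@2; visible region now rows[2,4) x cols[0,32) = 2x32
Op 2 fold_down: fold axis h@3; visible region now rows[3,4) x cols[0,32) = 1x32
Op 3 fold_left: fold axis v@16; visible region now rows[3,4) x cols[0,16) = 1x16
Op 4 cut(0, 11): punch at orig (3,11); cuts so far [(3, 11)]; region rows[3,4) x cols[0,16) = 1x16
Op 5 cut(0, 8): punch at orig (3,8); cuts so far [(3, 8), (3, 11)]; region rows[3,4) x cols[0,16) = 1x16
Unfold 1 (reflect across v@16): 4 holes -> [(3, 8), (3, 11), (3, 20), (3, 23)]
Unfold 2 (reflect across h@3): 8 holes -> [(2, 8), (2, 11), (2, 20), (2, 23), (3, 8), (3, 11), (3, 20), (3, 23)]
Unfold 3 (reflect across h@2): 16 holes -> [(0, 8), (0, 11), (0, 20), (0, 23), (1, 8), (1, 11), (1, 20), (1, 23), (2, 8), (2, 11), (2, 20), (2, 23), (3, 8), (3, 11), (3, 20), (3, 23)]

Answer: 16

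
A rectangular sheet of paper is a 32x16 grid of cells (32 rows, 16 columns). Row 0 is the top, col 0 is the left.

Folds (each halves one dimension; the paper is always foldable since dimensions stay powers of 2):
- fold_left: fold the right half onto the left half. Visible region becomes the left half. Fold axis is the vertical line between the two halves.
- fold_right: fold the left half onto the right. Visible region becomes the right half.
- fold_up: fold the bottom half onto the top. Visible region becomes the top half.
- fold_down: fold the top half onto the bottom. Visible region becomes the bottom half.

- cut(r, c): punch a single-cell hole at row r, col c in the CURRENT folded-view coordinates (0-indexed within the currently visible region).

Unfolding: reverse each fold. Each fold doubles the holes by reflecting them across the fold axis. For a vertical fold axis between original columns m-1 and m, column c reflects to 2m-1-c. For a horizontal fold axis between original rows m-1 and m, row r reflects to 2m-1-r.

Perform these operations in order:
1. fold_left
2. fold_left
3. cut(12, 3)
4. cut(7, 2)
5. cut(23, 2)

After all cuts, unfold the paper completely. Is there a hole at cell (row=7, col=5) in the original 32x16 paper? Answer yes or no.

Op 1 fold_left: fold axis v@8; visible region now rows[0,32) x cols[0,8) = 32x8
Op 2 fold_left: fold axis v@4; visible region now rows[0,32) x cols[0,4) = 32x4
Op 3 cut(12, 3): punch at orig (12,3); cuts so far [(12, 3)]; region rows[0,32) x cols[0,4) = 32x4
Op 4 cut(7, 2): punch at orig (7,2); cuts so far [(7, 2), (12, 3)]; region rows[0,32) x cols[0,4) = 32x4
Op 5 cut(23, 2): punch at orig (23,2); cuts so far [(7, 2), (12, 3), (23, 2)]; region rows[0,32) x cols[0,4) = 32x4
Unfold 1 (reflect across v@4): 6 holes -> [(7, 2), (7, 5), (12, 3), (12, 4), (23, 2), (23, 5)]
Unfold 2 (reflect across v@8): 12 holes -> [(7, 2), (7, 5), (7, 10), (7, 13), (12, 3), (12, 4), (12, 11), (12, 12), (23, 2), (23, 5), (23, 10), (23, 13)]
Holes: [(7, 2), (7, 5), (7, 10), (7, 13), (12, 3), (12, 4), (12, 11), (12, 12), (23, 2), (23, 5), (23, 10), (23, 13)]

Answer: yes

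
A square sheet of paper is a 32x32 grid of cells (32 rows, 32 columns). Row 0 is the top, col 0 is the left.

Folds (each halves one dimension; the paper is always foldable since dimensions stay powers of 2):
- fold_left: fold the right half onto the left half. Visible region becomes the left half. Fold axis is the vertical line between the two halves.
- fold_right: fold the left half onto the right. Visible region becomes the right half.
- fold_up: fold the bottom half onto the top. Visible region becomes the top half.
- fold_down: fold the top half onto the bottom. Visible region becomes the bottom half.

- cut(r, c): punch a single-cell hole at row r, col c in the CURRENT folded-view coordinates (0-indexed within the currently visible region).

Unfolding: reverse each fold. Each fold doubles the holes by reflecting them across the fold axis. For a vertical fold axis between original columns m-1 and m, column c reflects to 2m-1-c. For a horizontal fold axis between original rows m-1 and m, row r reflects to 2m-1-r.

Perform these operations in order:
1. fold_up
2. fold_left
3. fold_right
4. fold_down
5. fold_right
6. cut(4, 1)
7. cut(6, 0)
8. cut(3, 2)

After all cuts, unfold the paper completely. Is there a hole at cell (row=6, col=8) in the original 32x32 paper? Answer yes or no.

Op 1 fold_up: fold axis h@16; visible region now rows[0,16) x cols[0,32) = 16x32
Op 2 fold_left: fold axis v@16; visible region now rows[0,16) x cols[0,16) = 16x16
Op 3 fold_right: fold axis v@8; visible region now rows[0,16) x cols[8,16) = 16x8
Op 4 fold_down: fold axis h@8; visible region now rows[8,16) x cols[8,16) = 8x8
Op 5 fold_right: fold axis v@12; visible region now rows[8,16) x cols[12,16) = 8x4
Op 6 cut(4, 1): punch at orig (12,13); cuts so far [(12, 13)]; region rows[8,16) x cols[12,16) = 8x4
Op 7 cut(6, 0): punch at orig (14,12); cuts so far [(12, 13), (14, 12)]; region rows[8,16) x cols[12,16) = 8x4
Op 8 cut(3, 2): punch at orig (11,14); cuts so far [(11, 14), (12, 13), (14, 12)]; region rows[8,16) x cols[12,16) = 8x4
Unfold 1 (reflect across v@12): 6 holes -> [(11, 9), (11, 14), (12, 10), (12, 13), (14, 11), (14, 12)]
Unfold 2 (reflect across h@8): 12 holes -> [(1, 11), (1, 12), (3, 10), (3, 13), (4, 9), (4, 14), (11, 9), (11, 14), (12, 10), (12, 13), (14, 11), (14, 12)]
Unfold 3 (reflect across v@8): 24 holes -> [(1, 3), (1, 4), (1, 11), (1, 12), (3, 2), (3, 5), (3, 10), (3, 13), (4, 1), (4, 6), (4, 9), (4, 14), (11, 1), (11, 6), (11, 9), (11, 14), (12, 2), (12, 5), (12, 10), (12, 13), (14, 3), (14, 4), (14, 11), (14, 12)]
Unfold 4 (reflect across v@16): 48 holes -> [(1, 3), (1, 4), (1, 11), (1, 12), (1, 19), (1, 20), (1, 27), (1, 28), (3, 2), (3, 5), (3, 10), (3, 13), (3, 18), (3, 21), (3, 26), (3, 29), (4, 1), (4, 6), (4, 9), (4, 14), (4, 17), (4, 22), (4, 25), (4, 30), (11, 1), (11, 6), (11, 9), (11, 14), (11, 17), (11, 22), (11, 25), (11, 30), (12, 2), (12, 5), (12, 10), (12, 13), (12, 18), (12, 21), (12, 26), (12, 29), (14, 3), (14, 4), (14, 11), (14, 12), (14, 19), (14, 20), (14, 27), (14, 28)]
Unfold 5 (reflect across h@16): 96 holes -> [(1, 3), (1, 4), (1, 11), (1, 12), (1, 19), (1, 20), (1, 27), (1, 28), (3, 2), (3, 5), (3, 10), (3, 13), (3, 18), (3, 21), (3, 26), (3, 29), (4, 1), (4, 6), (4, 9), (4, 14), (4, 17), (4, 22), (4, 25), (4, 30), (11, 1), (11, 6), (11, 9), (11, 14), (11, 17), (11, 22), (11, 25), (11, 30), (12, 2), (12, 5), (12, 10), (12, 13), (12, 18), (12, 21), (12, 26), (12, 29), (14, 3), (14, 4), (14, 11), (14, 12), (14, 19), (14, 20), (14, 27), (14, 28), (17, 3), (17, 4), (17, 11), (17, 12), (17, 19), (17, 20), (17, 27), (17, 28), (19, 2), (19, 5), (19, 10), (19, 13), (19, 18), (19, 21), (19, 26), (19, 29), (20, 1), (20, 6), (20, 9), (20, 14), (20, 17), (20, 22), (20, 25), (20, 30), (27, 1), (27, 6), (27, 9), (27, 14), (27, 17), (27, 22), (27, 25), (27, 30), (28, 2), (28, 5), (28, 10), (28, 13), (28, 18), (28, 21), (28, 26), (28, 29), (30, 3), (30, 4), (30, 11), (30, 12), (30, 19), (30, 20), (30, 27), (30, 28)]
Holes: [(1, 3), (1, 4), (1, 11), (1, 12), (1, 19), (1, 20), (1, 27), (1, 28), (3, 2), (3, 5), (3, 10), (3, 13), (3, 18), (3, 21), (3, 26), (3, 29), (4, 1), (4, 6), (4, 9), (4, 14), (4, 17), (4, 22), (4, 25), (4, 30), (11, 1), (11, 6), (11, 9), (11, 14), (11, 17), (11, 22), (11, 25), (11, 30), (12, 2), (12, 5), (12, 10), (12, 13), (12, 18), (12, 21), (12, 26), (12, 29), (14, 3), (14, 4), (14, 11), (14, 12), (14, 19), (14, 20), (14, 27), (14, 28), (17, 3), (17, 4), (17, 11), (17, 12), (17, 19), (17, 20), (17, 27), (17, 28), (19, 2), (19, 5), (19, 10), (19, 13), (19, 18), (19, 21), (19, 26), (19, 29), (20, 1), (20, 6), (20, 9), (20, 14), (20, 17), (20, 22), (20, 25), (20, 30), (27, 1), (27, 6), (27, 9), (27, 14), (27, 17), (27, 22), (27, 25), (27, 30), (28, 2), (28, 5), (28, 10), (28, 13), (28, 18), (28, 21), (28, 26), (28, 29), (30, 3), (30, 4), (30, 11), (30, 12), (30, 19), (30, 20), (30, 27), (30, 28)]

Answer: no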